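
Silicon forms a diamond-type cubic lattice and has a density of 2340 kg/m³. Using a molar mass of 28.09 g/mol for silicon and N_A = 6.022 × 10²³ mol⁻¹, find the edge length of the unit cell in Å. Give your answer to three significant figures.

5.42 Å

With Z = 8 atoms per diamond cubic cell, a³ = Z·M/(N_A·ρ) = 8 × 28.09 / (6.022 × 10²³ × 2.340 g/cm³) = 1.595 × 10^-22 cm³.
a = (1.595 × 10^-22)^(1/3) = 5.423 × 10^-8 cm = 5.42 Å.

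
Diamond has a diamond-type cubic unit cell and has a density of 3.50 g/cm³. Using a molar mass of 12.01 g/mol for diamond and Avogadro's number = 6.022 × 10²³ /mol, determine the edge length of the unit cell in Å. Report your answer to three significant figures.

3.57 Å

With Z = 8 atoms per diamond cubic cell, a³ = Z·M/(N_A·ρ) = 8 × 12.01 / (6.022 × 10²³ × 3.500 g/cm³) = 4.559 × 10^-23 cm³.
a = (4.559 × 10^-23)^(1/3) = 3.572 × 10^-8 cm = 3.57 Å.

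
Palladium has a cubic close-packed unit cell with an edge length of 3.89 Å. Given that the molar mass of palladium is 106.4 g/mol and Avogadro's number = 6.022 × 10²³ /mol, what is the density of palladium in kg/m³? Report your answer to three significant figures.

An FCC unit cell contains Z = 4 atoms.
Cell volume: a³ = (3.89 Å)³ = (3.890 × 10^-8 cm)³ = 5.886 × 10^-23 cm³.
ρ = Z·M/(N_A·a³) = 4 × 106.4 / (6.022 × 10²³ × 5.886 × 10^-23) = 12.01 g/cm³ = 12000 kg/m³.

12000 kg/m³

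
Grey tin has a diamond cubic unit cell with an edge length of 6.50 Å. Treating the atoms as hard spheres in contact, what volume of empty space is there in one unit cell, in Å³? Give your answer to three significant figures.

181 Å³

In a diamond cubic lattice nearest neighbors lie along the body diagonal with √3·a = 8r, so r = 0.2165a = 1.407 Å.
V_cell = a³ = 274.6 Å³; V_atoms = 8 × (4/3)πr³ = 93.40 Å³.
Empty space = 274.6 − 93.40 = 181 Å³.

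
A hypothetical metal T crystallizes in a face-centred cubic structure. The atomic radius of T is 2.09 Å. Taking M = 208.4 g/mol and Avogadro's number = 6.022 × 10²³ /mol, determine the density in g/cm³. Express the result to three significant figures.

In an FCC lattice, atoms touch along the face diagonal, so √2·a = 4r, giving a = 5.911 Å = 5.911 × 10^-8 cm.
With Z = 4, ρ = Z·M/(N_A·a³) = 4 × 208.4 / (6.022 × 10²³ × 2.066 × 10^-22) = 6.701 g/cm³.

6.70 g/cm³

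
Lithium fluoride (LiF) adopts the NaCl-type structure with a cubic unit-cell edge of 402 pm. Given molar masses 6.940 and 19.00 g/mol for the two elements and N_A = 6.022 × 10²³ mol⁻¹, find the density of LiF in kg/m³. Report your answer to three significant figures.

The NaCl-type structure contains Z = 4 formula units per cell; M(LiF) = 6.940 + 19.00 = 25.94 g/mol.
a³ = (4.020 × 10^-8 cm)³ = 6.496 × 10^-23 cm³.
ρ = 4 × 25.94 / (6.022 × 10²³ × 6.496 × 10^-23) = 2.652 g/cm³ = 2650 kg/m³.

2650 kg/m³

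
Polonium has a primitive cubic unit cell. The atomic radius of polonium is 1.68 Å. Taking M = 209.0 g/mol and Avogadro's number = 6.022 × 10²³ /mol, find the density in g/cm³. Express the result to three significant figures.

In a simple cubic lattice, atoms touch along the cell edge, so a = 2r, giving a = 3.360 Å = 3.360 × 10^-8 cm.
With Z = 1, ρ = Z·M/(N_A·a³) = 1 × 209.0 / (6.022 × 10²³ × 3.793 × 10^-23) = 9.149 g/cm³.

9.15 g/cm³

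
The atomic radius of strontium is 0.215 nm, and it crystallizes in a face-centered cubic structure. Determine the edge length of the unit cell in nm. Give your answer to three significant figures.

In an FCC lattice, atoms touch along the face diagonal, so √2·a = 4r.
a = 4r/√2 = 4 × 0.215 / 1.4142 = 0.608 nm.

0.608 nm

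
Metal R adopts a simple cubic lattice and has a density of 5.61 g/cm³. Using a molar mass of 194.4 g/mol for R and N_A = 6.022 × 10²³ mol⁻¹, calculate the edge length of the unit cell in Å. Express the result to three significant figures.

With Z = 1 atom per simple cubic cell, a³ = Z·M/(N_A·ρ) = 1 × 194.4 / (6.022 × 10²³ × 5.610 g/cm³) = 5.754 × 10^-23 cm³.
a = (5.754 × 10^-23)^(1/3) = 3.861 × 10^-8 cm = 3.86 Å.

3.86 Å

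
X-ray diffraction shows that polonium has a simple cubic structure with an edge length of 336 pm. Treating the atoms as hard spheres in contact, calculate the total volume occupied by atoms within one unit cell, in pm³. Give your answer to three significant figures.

In a simple cubic lattice atoms touch along the cell edge, so a = 2r, so r = 0.5000a = 168.0 pm.
V_atoms = Z × (4/3)πr³ = 1 × (4/3)π × (168.0)³ = 1.99 × 10^7 pm³.

1.99 × 10^7 pm³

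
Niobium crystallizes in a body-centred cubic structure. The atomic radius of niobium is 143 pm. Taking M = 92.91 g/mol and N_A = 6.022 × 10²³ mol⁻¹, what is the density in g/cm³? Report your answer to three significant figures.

8.57 g/cm³

In a BCC lattice, atoms touch along the body diagonal, so √3·a = 4r, giving a = 330.2 pm = 3.302 × 10^-8 cm.
With Z = 2, ρ = Z·M/(N_A·a³) = 2 × 92.91 / (6.022 × 10²³ × 3.602 × 10^-23) = 8.567 g/cm³.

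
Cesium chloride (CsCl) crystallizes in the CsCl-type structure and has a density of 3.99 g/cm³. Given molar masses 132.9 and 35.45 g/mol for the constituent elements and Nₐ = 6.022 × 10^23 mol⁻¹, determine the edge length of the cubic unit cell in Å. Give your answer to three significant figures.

4.12 Å

M(CsCl) = 168.35 g/mol; Z = 1 formula unit per cell.
a³ = Z·M/(N_A·ρ) = 1 × 168.35 / (6.022 × 10²³ × 3.99) = 7.006 × 10^-23 cm³, so a = 4.123 × 10^-8 cm = 4.12 Å.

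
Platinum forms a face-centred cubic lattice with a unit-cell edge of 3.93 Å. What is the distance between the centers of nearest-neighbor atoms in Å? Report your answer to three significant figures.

In an FCC structure, atoms touch along the face diagonal, so √2·a = 4r; the nearest-neighbor distance equals 2r = 0.7071·a.
d = 0.7071 × 3.93 = 2.78 Å.

2.78 Å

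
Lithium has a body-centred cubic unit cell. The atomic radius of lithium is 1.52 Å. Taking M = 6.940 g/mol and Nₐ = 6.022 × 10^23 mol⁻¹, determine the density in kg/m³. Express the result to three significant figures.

In a BCC lattice, atoms touch along the body diagonal, so √3·a = 4r, giving a = 3.510 Å = 3.510 × 10^-8 cm.
With Z = 2, ρ = Z·M/(N_A·a³) = 2 × 6.940 / (6.022 × 10²³ × 4.325 × 10^-23) = 0.5329 g/cm³ = 533 kg/m³.

533 kg/m³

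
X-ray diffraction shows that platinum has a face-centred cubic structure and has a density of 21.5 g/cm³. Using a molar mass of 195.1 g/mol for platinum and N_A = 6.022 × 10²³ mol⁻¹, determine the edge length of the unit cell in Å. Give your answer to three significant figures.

3.92 Å

With Z = 4 atoms per FCC cell, a³ = Z·M/(N_A·ρ) = 4 × 195.1 / (6.022 × 10²³ × 21.50 g/cm³) = 6.028 × 10^-23 cm³.
a = (6.028 × 10^-23)^(1/3) = 3.921 × 10^-8 cm = 3.92 Å.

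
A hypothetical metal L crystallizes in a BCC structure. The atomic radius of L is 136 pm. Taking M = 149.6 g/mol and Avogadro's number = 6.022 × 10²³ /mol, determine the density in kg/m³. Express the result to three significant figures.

16000 kg/m³

In a BCC lattice, atoms touch along the body diagonal, so √3·a = 4r, giving a = 314.1 pm = 3.141 × 10^-8 cm.
With Z = 2, ρ = Z·M/(N_A·a³) = 2 × 149.6 / (6.022 × 10²³ × 3.098 × 10^-23) = 16.04 g/cm³ = 16000 kg/m³.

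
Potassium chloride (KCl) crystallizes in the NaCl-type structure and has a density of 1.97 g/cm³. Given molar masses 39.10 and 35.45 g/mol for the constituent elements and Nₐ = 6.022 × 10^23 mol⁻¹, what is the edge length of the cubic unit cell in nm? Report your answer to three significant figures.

0.631 nm

M(KCl) = 74.55 g/mol; Z = 4 formula units per cell.
a³ = Z·M/(N_A·ρ) = 4 × 74.55 / (6.022 × 10²³ × 1.97) = 2.514 × 10^-22 cm³, so a = 6.311 × 10^-8 cm = 0.631 nm.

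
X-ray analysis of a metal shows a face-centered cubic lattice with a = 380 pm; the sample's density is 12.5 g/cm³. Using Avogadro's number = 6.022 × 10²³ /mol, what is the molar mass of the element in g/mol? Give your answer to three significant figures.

An FCC cell has Z = 4 atoms; a = 3.800 × 10^-8 cm.
M = ρ·N_A·a³/Z = 12.5 × 6.022 × 10²³ × 5.487 × 10^-23 / 4 = 103 g/mol.

103 g/mol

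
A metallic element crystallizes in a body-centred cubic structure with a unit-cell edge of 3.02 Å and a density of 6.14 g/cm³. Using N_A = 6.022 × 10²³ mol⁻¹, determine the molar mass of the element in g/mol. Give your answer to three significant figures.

50.9 g/mol

A BCC cell has Z = 2 atoms; a = 3.020 × 10^-8 cm.
M = ρ·N_A·a³/Z = 6.14 × 6.022 × 10²³ × 2.754 × 10^-23 / 2 = 50.9 g/mol.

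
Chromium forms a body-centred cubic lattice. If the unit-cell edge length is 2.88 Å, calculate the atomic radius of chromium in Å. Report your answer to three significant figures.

1.25 Å

In a BCC lattice, atoms touch along the body diagonal, so √3·a = 4r.
r = √3·a/4 = 1.7321 × 2.88 / 4 = 1.25 Å.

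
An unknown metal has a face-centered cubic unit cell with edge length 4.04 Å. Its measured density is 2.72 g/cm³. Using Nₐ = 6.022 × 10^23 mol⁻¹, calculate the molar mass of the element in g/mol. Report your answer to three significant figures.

An FCC cell has Z = 4 atoms; a = 4.040 × 10^-8 cm.
M = ρ·N_A·a³/Z = 2.72 × 6.022 × 10²³ × 6.594 × 10^-23 / 4 = 27.0 g/mol.

27.0 g/mol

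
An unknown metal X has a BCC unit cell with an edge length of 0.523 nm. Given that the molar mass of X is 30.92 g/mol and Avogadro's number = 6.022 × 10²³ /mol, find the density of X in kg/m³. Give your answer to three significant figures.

A BCC unit cell contains Z = 2 atoms.
Cell volume: a³ = (0.523 nm)³ = (5.230 × 10^-8 cm)³ = 1.431 × 10^-22 cm³.
ρ = Z·M/(N_A·a³) = 2 × 30.92 / (6.022 × 10²³ × 1.431 × 10^-22) = 0.7178 g/cm³ = 718 kg/m³.

718 kg/m³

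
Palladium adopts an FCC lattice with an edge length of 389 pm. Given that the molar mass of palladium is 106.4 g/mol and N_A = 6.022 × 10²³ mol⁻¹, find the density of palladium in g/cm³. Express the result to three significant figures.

12.0 g/cm³

An FCC unit cell contains Z = 4 atoms.
Cell volume: a³ = (389 pm)³ = (3.890 × 10^-8 cm)³ = 5.886 × 10^-23 cm³.
ρ = Z·M/(N_A·a³) = 4 × 106.4 / (6.022 × 10²³ × 5.886 × 10^-23) = 12.01 g/cm³.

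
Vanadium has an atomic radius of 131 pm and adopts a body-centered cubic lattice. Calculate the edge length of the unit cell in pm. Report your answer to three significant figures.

In a BCC lattice, atoms touch along the body diagonal, so √3·a = 4r.
a = 4r/√3 = 4 × 131 / 1.7321 = 303 pm.

303 pm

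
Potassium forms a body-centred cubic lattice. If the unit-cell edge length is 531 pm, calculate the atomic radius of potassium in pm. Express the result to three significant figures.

In a BCC lattice, atoms touch along the body diagonal, so √3·a = 4r.
r = √3·a/4 = 1.7321 × 531 / 4 = 230 pm.

230 pm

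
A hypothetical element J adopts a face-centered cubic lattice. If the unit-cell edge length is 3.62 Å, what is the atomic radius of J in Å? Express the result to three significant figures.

In an FCC lattice, atoms touch along the face diagonal, so √2·a = 4r.
r = √2·a/4 = 1.4142 × 3.62 / 4 = 1.28 Å.

1.28 Å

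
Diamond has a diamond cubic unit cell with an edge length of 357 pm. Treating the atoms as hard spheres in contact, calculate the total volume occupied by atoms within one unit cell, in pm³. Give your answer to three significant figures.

1.55 × 10^7 pm³

In a diamond cubic lattice nearest neighbors lie along the body diagonal with √3·a = 8r, so r = 0.2165a = 77.29 pm.
V_atoms = Z × (4/3)πr³ = 8 × (4/3)π × (77.29)³ = 1.55 × 10^7 pm³.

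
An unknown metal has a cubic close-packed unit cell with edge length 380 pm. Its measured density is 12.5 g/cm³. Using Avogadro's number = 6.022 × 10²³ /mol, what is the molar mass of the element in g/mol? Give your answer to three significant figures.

103 g/mol

An FCC cell has Z = 4 atoms; a = 3.800 × 10^-8 cm.
M = ρ·N_A·a³/Z = 12.5 × 6.022 × 10²³ × 5.487 × 10^-23 / 4 = 103 g/mol.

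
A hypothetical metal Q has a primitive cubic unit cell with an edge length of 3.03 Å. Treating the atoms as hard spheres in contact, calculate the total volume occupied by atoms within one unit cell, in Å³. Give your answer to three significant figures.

In a simple cubic lattice atoms touch along the cell edge, so a = 2r, so r = 0.5000a = 1.515 Å.
V_atoms = Z × (4/3)πr³ = 1 × (4/3)π × (1.515)³ = 14.6 Å³.

14.6 Å³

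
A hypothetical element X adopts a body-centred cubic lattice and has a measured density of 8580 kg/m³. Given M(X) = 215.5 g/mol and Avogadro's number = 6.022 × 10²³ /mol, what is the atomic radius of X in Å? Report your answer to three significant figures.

1.89 Å

For a BCC cell (Z = 2), a³ = Z·M/(N_A·ρ) = 2 × 215.5 / (6.022 × 10²³ × 8.580) = 8.342 × 10^-23 cm³, so a = 4.369 × 10^-8 cm = 4.369 Å.
Atoms touch along the body diagonal, so √3·a = 4r, so r = 0.4330 × a = 1.89 Å.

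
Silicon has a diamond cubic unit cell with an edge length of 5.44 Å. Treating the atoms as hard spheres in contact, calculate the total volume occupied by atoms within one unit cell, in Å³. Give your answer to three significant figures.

In a diamond cubic lattice nearest neighbors lie along the body diagonal with √3·a = 8r, so r = 0.2165a = 1.178 Å.
V_atoms = Z × (4/3)πr³ = 8 × (4/3)π × (1.178)³ = 54.8 Å³.

54.8 Å³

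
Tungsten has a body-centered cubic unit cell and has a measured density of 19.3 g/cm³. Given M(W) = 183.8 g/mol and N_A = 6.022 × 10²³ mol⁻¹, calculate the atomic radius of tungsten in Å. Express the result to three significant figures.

1.37 Å

For a BCC cell (Z = 2), a³ = Z·M/(N_A·ρ) = 2 × 183.8 / (6.022 × 10²³ × 19.30) = 3.163 × 10^-23 cm³, so a = 3.162 × 10^-8 cm = 3.162 Å.
Atoms touch along the body diagonal, so √3·a = 4r, so r = 0.4330 × a = 1.37 Å.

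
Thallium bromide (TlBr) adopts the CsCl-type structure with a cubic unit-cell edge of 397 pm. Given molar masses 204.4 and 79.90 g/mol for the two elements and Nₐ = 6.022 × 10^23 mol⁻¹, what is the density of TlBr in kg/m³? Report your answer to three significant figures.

The CsCl-type structure contains Z = 1 formula unit per cell; M(TlBr) = 204.4 + 79.90 = 284.3 g/mol.
a³ = (3.970 × 10^-8 cm)³ = 6.257 × 10^-23 cm³.
ρ = 1 × 284.3 / (6.022 × 10²³ × 6.257 × 10^-23) = 7.545 g/cm³ = 7550 kg/m³.

7550 kg/m³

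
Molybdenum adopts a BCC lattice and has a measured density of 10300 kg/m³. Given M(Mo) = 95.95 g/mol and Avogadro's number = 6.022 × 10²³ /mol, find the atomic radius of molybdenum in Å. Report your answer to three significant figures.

For a BCC cell (Z = 2), a³ = Z·M/(N_A·ρ) = 2 × 95.95 / (6.022 × 10²³ × 10.30) = 3.094 × 10^-23 cm³, so a = 3.139 × 10^-8 cm = 3.139 Å.
Atoms touch along the body diagonal, so √3·a = 4r, so r = 0.4330 × a = 1.36 Å.

1.36 Å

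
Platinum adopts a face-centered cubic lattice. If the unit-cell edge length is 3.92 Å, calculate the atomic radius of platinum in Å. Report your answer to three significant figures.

1.39 Å

In an FCC lattice, atoms touch along the face diagonal, so √2·a = 4r.
r = √2·a/4 = 1.4142 × 3.92 / 4 = 1.39 Å.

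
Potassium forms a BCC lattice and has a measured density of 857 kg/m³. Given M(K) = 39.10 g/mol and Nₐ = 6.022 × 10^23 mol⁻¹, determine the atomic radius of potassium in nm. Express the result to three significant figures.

For a BCC cell (Z = 2), a³ = Z·M/(N_A·ρ) = 2 × 39.10 / (6.022 × 10²³ × 0.8570) = 1.515 × 10^-22 cm³, so a = 5.331 × 10^-8 cm = 0.5331 nm.
Atoms touch along the body diagonal, so √3·a = 4r, so r = 0.4330 × a = 0.231 nm.

0.231 nm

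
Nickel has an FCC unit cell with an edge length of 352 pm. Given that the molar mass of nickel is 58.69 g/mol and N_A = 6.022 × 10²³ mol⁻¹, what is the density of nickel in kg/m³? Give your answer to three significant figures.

An FCC unit cell contains Z = 4 atoms.
Cell volume: a³ = (352 pm)³ = (3.520 × 10^-8 cm)³ = 4.361 × 10^-23 cm³.
ρ = Z·M/(N_A·a³) = 4 × 58.69 / (6.022 × 10²³ × 4.361 × 10^-23) = 8.938 g/cm³ = 8940 kg/m³.

8940 kg/m³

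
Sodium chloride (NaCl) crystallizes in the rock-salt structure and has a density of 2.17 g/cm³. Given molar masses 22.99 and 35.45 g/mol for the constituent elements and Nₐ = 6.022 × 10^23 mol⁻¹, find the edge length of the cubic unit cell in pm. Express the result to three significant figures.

563 pm

M(NaCl) = 58.44 g/mol; Z = 4 formula units per cell.
a³ = Z·M/(N_A·ρ) = 4 × 58.44 / (6.022 × 10²³ × 2.17) = 1.789 × 10^-22 cm³, so a = 5.635 × 10^-8 cm = 563 pm.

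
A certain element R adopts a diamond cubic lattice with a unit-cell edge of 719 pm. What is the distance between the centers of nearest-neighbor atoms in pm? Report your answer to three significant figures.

311 pm

In a diamond cubic structure, nearest neighbors lie along the body diagonal with √3·a = 8r; the nearest-neighbor distance equals 2r = 0.4330·a.
d = 0.4330 × 719 = 311 pm.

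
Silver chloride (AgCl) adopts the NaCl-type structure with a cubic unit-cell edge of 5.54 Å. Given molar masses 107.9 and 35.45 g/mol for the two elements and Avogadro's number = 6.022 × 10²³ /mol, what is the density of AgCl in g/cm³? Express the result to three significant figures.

The NaCl-type structure contains Z = 4 formula units per cell; M(AgCl) = 107.9 + 35.45 = 143.35 g/mol.
a³ = (5.540 × 10^-8 cm)³ = 1.700 × 10^-22 cm³.
ρ = 4 × 143.35 / (6.022 × 10²³ × 1.700 × 10^-22) = 5.600 g/cm³.

5.60 g/cm³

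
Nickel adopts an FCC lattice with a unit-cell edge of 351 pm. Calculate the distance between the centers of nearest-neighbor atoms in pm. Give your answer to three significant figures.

In an FCC structure, atoms touch along the face diagonal, so √2·a = 4r; the nearest-neighbor distance equals 2r = 0.7071·a.
d = 0.7071 × 351 = 248 pm.

248 pm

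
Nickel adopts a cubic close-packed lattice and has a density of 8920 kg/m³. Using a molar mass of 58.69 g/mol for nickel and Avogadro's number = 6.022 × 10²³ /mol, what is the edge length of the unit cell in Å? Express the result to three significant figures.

With Z = 4 atoms per FCC cell, a³ = Z·M/(N_A·ρ) = 4 × 58.69 / (6.022 × 10²³ × 8.920 g/cm³) = 4.370 × 10^-23 cm³.
a = (4.370 × 10^-23)^(1/3) = 3.522 × 10^-8 cm = 3.52 Å.

3.52 Å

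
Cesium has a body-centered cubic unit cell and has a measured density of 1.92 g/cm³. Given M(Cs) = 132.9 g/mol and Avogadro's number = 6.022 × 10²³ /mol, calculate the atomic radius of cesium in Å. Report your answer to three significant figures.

2.65 Å

For a BCC cell (Z = 2), a³ = Z·M/(N_A·ρ) = 2 × 132.9 / (6.022 × 10²³ × 1.920) = 2.299 × 10^-22 cm³, so a = 6.126 × 10^-8 cm = 6.126 Å.
Atoms touch along the body diagonal, so √3·a = 4r, so r = 0.4330 × a = 2.65 Å.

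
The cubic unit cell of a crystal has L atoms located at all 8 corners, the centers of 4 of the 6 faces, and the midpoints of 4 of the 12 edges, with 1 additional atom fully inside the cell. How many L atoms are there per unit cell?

Corner atoms are shared by 8 cells (1/8 each), face atoms by 2 (1/2 each), edge atoms by 4 (1/4 each), interior atoms are unshared.
Net atoms = 8 × 1/8 + 4 × 1/2 + 4 × 1/4 + 1 = 1 + 2 + 1 + 1 = 5.

5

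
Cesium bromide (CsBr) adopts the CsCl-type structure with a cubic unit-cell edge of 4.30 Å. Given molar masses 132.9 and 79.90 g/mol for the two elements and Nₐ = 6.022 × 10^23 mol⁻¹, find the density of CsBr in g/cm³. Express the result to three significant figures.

4.44 g/cm³

The CsCl-type structure contains Z = 1 formula unit per cell; M(CsBr) = 132.9 + 79.90 = 212.8 g/mol.
a³ = (4.300 × 10^-8 cm)³ = 7.951 × 10^-23 cm³.
ρ = 1 × 212.8 / (6.022 × 10²³ × 7.951 × 10^-23) = 4.445 g/cm³.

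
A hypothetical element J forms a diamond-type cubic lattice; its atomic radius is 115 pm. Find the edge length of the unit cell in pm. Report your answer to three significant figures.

In a diamond cubic lattice, nearest neighbors lie along the body diagonal with √3·a = 8r.
a = 8r/√3 = 8 × 115 / 1.7321 = 531 pm.

531 pm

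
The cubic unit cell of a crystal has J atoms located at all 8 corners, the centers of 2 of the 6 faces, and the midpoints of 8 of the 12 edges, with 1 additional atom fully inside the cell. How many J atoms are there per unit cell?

5

Corner atoms are shared by 8 cells (1/8 each), face atoms by 2 (1/2 each), edge atoms by 4 (1/4 each), interior atoms are unshared.
Net atoms = 8 × 1/8 + 2 × 1/2 + 8 × 1/4 + 1 = 1 + 1 + 2 + 1 = 5.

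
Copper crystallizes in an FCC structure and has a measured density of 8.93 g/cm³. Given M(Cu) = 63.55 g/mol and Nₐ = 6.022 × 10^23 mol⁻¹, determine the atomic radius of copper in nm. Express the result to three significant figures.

0.128 nm

For an FCC cell (Z = 4), a³ = Z·M/(N_A·ρ) = 4 × 63.55 / (6.022 × 10²³ × 8.930) = 4.727 × 10^-23 cm³, so a = 3.616 × 10^-8 cm = 0.3616 nm.
Atoms touch along the face diagonal, so √2·a = 4r, so r = 0.3536 × a = 0.128 nm.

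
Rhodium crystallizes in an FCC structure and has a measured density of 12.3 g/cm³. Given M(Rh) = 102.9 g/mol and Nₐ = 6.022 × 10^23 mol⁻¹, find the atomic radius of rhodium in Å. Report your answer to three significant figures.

For an FCC cell (Z = 4), a³ = Z·M/(N_A·ρ) = 4 × 102.9 / (6.022 × 10²³ × 12.30) = 5.557 × 10^-23 cm³, so a = 3.816 × 10^-8 cm = 3.816 Å.
Atoms touch along the face diagonal, so √2·a = 4r, so r = 0.3536 × a = 1.35 Å.

1.35 Å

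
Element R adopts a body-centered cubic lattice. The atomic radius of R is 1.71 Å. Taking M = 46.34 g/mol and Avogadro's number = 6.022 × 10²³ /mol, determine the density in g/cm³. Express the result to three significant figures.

In a BCC lattice, atoms touch along the body diagonal, so √3·a = 4r, giving a = 3.949 Å = 3.949 × 10^-8 cm.
With Z = 2, ρ = Z·M/(N_A·a³) = 2 × 46.34 / (6.022 × 10²³ × 6.159 × 10^-23) = 2.499 g/cm³.

2.50 g/cm³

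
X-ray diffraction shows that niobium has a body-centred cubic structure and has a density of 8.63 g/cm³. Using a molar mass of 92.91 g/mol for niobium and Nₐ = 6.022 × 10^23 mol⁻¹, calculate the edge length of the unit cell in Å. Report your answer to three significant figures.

With Z = 2 atoms per BCC cell, a³ = Z·M/(N_A·ρ) = 2 × 92.91 / (6.022 × 10²³ × 8.630 g/cm³) = 3.576 × 10^-23 cm³.
a = (3.576 × 10^-23)^(1/3) = 3.294 × 10^-8 cm = 3.29 Å.

3.29 Å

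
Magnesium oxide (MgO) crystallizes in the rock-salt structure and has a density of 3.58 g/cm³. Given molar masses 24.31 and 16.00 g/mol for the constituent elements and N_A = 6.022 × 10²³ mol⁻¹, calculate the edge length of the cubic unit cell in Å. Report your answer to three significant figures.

M(MgO) = 40.31 g/mol; Z = 4 formula units per cell.
a³ = Z·M/(N_A·ρ) = 4 × 40.31 / (6.022 × 10²³ × 3.58) = 7.479 × 10^-23 cm³, so a = 4.213 × 10^-8 cm = 4.21 Å.

4.21 Å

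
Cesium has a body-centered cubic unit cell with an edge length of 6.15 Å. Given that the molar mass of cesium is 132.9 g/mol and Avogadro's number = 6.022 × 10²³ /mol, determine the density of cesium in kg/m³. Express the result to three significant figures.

A BCC unit cell contains Z = 2 atoms.
Cell volume: a³ = (6.15 Å)³ = (6.150 × 10^-8 cm)³ = 2.326 × 10^-22 cm³.
ρ = Z·M/(N_A·a³) = 2 × 132.9 / (6.022 × 10²³ × 2.326 × 10^-22) = 1.898 g/cm³ = 1900 kg/m³.

1900 kg/m³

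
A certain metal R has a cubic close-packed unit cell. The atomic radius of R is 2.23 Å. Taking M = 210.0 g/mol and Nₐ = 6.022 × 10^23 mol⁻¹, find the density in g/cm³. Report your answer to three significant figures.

5.56 g/cm³

In an FCC lattice, atoms touch along the face diagonal, so √2·a = 4r, giving a = 6.307 Å = 6.307 × 10^-8 cm.
With Z = 4, ρ = Z·M/(N_A·a³) = 4 × 210.0 / (6.022 × 10²³ × 2.509 × 10^-22) = 5.559 g/cm³.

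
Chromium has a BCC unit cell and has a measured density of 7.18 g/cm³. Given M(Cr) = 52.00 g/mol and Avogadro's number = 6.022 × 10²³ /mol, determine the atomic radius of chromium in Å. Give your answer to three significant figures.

1.25 Å

For a BCC cell (Z = 2), a³ = Z·M/(N_A·ρ) = 2 × 52.00 / (6.022 × 10²³ × 7.180) = 2.405 × 10^-23 cm³, so a = 2.887 × 10^-8 cm = 2.887 Å.
Atoms touch along the body diagonal, so √3·a = 4r, so r = 0.4330 × a = 1.25 Å.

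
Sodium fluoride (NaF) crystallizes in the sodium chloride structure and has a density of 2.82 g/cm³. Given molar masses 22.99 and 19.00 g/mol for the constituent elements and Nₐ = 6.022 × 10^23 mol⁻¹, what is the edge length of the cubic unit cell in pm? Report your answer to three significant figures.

462 pm

M(NaF) = 41.99 g/mol; Z = 4 formula units per cell.
a³ = Z·M/(N_A·ρ) = 4 × 41.99 / (6.022 × 10²³ × 2.82) = 9.890 × 10^-23 cm³, so a = 4.625 × 10^-8 cm = 462 pm.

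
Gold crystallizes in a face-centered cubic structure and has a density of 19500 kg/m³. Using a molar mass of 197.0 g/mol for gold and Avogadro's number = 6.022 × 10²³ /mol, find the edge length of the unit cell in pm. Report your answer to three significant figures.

With Z = 4 atoms per FCC cell, a³ = Z·M/(N_A·ρ) = 4 × 197.0 / (6.022 × 10²³ × 19.50 g/cm³) = 6.710 × 10^-23 cm³.
a = (6.710 × 10^-23)^(1/3) = 4.064 × 10^-8 cm = 406 pm.

406 pm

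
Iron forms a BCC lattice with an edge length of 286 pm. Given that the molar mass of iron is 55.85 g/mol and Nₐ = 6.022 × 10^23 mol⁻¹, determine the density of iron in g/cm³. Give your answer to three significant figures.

7.93 g/cm³

A BCC unit cell contains Z = 2 atoms.
Cell volume: a³ = (286 pm)³ = (2.860 × 10^-8 cm)³ = 2.339 × 10^-23 cm³.
ρ = Z·M/(N_A·a³) = 2 × 55.85 / (6.022 × 10²³ × 2.339 × 10^-23) = 7.929 g/cm³.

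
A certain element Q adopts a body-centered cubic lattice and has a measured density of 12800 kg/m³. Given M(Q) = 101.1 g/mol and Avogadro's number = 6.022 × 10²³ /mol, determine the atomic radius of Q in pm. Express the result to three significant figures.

129 pm

For a BCC cell (Z = 2), a³ = Z·M/(N_A·ρ) = 2 × 101.1 / (6.022 × 10²³ × 12.80) = 2.623 × 10^-23 cm³, so a = 2.971 × 10^-8 cm = 297.1 pm.
Atoms touch along the body diagonal, so √3·a = 4r, so r = 0.4330 × a = 129 pm.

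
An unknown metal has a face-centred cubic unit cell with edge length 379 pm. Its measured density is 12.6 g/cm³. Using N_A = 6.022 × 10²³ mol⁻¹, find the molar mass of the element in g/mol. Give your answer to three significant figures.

An FCC cell has Z = 4 atoms; a = 3.790 × 10^-8 cm.
M = ρ·N_A·a³/Z = 12.6 × 6.022 × 10²³ × 5.444 × 10^-23 / 4 = 103 g/mol.

103 g/mol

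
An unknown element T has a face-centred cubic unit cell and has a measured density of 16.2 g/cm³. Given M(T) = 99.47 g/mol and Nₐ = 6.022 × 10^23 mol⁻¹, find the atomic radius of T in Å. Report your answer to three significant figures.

1.22 Å

For an FCC cell (Z = 4), a³ = Z·M/(N_A·ρ) = 4 × 99.47 / (6.022 × 10²³ × 16.20) = 4.078 × 10^-23 cm³, so a = 3.442 × 10^-8 cm = 3.442 Å.
Atoms touch along the face diagonal, so √2·a = 4r, so r = 0.3536 × a = 1.22 Å.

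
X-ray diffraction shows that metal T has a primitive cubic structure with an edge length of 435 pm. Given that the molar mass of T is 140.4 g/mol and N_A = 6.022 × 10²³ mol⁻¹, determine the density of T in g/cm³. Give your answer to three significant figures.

A simple cubic unit cell contains Z = 1 atom.
Cell volume: a³ = (435 pm)³ = (4.350 × 10^-8 cm)³ = 8.231 × 10^-23 cm³.
ρ = Z·M/(N_A·a³) = 1 × 140.4 / (6.022 × 10²³ × 8.231 × 10^-23) = 2.832 g/cm³.

2.83 g/cm³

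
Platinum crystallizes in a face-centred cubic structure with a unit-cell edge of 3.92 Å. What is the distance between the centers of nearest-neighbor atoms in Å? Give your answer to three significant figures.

In an FCC structure, atoms touch along the face diagonal, so √2·a = 4r; the nearest-neighbor distance equals 2r = 0.7071·a.
d = 0.7071 × 3.92 = 2.77 Å.

2.77 Å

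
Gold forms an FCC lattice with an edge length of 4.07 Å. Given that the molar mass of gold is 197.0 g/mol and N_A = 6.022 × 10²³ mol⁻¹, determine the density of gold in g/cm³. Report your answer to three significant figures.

19.4 g/cm³

An FCC unit cell contains Z = 4 atoms.
Cell volume: a³ = (4.07 Å)³ = (4.070 × 10^-8 cm)³ = 6.742 × 10^-23 cm³.
ρ = Z·M/(N_A·a³) = 4 × 197.0 / (6.022 × 10²³ × 6.742 × 10^-23) = 19.41 g/cm³.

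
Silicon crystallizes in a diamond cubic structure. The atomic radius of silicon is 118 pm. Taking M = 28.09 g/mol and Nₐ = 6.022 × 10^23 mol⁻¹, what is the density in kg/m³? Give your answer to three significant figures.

In a diamond cubic lattice, nearest neighbors lie along the body diagonal with √3·a = 8r, giving a = 545.0 pm = 5.450 × 10^-8 cm.
With Z = 8, ρ = Z·M/(N_A·a³) = 8 × 28.09 / (6.022 × 10²³ × 1.619 × 10^-22) = 2.305 g/cm³ = 2300 kg/m³.

2300 kg/m³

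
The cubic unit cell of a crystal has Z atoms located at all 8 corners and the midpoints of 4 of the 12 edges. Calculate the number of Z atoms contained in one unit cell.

2

Corner atoms are shared by 8 cells (1/8 each), edge atoms by 4 (1/4 each).
Net atoms = 8 × 1/8 + 4 × 1/4 = 1 + 1 = 2.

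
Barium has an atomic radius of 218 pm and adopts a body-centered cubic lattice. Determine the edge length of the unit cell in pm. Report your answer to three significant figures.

503 pm

In a BCC lattice, atoms touch along the body diagonal, so √3·a = 4r.
a = 4r/√3 = 4 × 218 / 1.7321 = 503 pm.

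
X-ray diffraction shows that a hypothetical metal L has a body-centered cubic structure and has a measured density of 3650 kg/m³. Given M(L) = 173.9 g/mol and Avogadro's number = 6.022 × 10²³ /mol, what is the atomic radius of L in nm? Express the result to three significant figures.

For a BCC cell (Z = 2), a³ = Z·M/(N_A·ρ) = 2 × 173.9 / (6.022 × 10²³ × 3.650) = 1.582 × 10^-22 cm³, so a = 5.409 × 10^-8 cm = 0.5409 nm.
Atoms touch along the body diagonal, so √3·a = 4r, so r = 0.4330 × a = 0.234 nm.

0.234 nm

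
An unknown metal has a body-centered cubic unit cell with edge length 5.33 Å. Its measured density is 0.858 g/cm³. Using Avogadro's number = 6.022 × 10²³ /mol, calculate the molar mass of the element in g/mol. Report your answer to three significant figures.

A BCC cell has Z = 2 atoms; a = 5.330 × 10^-8 cm.
M = ρ·N_A·a³/Z = 0.858 × 6.022 × 10²³ × 1.514 × 10^-22 / 2 = 39.1 g/mol.

39.1 g/mol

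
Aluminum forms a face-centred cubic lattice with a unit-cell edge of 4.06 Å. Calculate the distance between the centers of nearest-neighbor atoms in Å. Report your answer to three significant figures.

In an FCC structure, atoms touch along the face diagonal, so √2·a = 4r; the nearest-neighbor distance equals 2r = 0.7071·a.
d = 0.7071 × 4.06 = 2.87 Å.

2.87 Å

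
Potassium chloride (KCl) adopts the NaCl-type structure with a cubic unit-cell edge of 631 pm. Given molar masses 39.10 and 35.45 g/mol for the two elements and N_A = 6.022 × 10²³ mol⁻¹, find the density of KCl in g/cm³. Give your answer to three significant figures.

1.97 g/cm³

The NaCl-type structure contains Z = 4 formula units per cell; M(KCl) = 39.10 + 35.45 = 74.55 g/mol.
a³ = (6.310 × 10^-8 cm)³ = 2.512 × 10^-22 cm³.
ρ = 4 × 74.55 / (6.022 × 10²³ × 2.512 × 10^-22) = 1.971 g/cm³.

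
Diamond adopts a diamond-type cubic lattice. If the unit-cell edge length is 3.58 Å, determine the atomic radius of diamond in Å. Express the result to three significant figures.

In a diamond cubic lattice, nearest neighbors lie along the body diagonal with √3·a = 8r.
r = √3·a/8 = 1.7321 × 3.58 / 8 = 0.775 Å.

0.775 Å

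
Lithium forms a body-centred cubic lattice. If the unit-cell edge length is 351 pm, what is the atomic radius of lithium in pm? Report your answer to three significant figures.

152 pm

In a BCC lattice, atoms touch along the body diagonal, so √3·a = 4r.
r = √3·a/4 = 1.7321 × 351 / 4 = 152 pm.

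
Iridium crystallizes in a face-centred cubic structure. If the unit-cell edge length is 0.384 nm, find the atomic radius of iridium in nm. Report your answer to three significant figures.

In an FCC lattice, atoms touch along the face diagonal, so √2·a = 4r.
r = √2·a/4 = 1.4142 × 0.384 / 4 = 0.136 nm.

0.136 nm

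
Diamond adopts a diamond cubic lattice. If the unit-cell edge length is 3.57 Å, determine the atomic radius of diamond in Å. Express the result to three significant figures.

In a diamond cubic lattice, nearest neighbors lie along the body diagonal with √3·a = 8r.
r = √3·a/8 = 1.7321 × 3.57 / 8 = 0.773 Å.

0.773 Å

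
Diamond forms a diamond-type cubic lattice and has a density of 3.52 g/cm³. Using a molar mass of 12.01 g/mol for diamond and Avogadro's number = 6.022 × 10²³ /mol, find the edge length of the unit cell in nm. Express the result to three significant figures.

0.357 nm

With Z = 8 atoms per diamond cubic cell, a³ = Z·M/(N_A·ρ) = 8 × 12.01 / (6.022 × 10²³ × 3.520 g/cm³) = 4.533 × 10^-23 cm³.
a = (4.533 × 10^-23)^(1/3) = 3.565 × 10^-8 cm = 0.357 nm.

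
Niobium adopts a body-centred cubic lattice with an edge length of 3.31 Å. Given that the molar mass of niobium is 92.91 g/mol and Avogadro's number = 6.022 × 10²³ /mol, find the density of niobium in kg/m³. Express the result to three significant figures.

A BCC unit cell contains Z = 2 atoms.
Cell volume: a³ = (3.31 Å)³ = (3.310 × 10^-8 cm)³ = 3.626 × 10^-23 cm³.
ρ = Z·M/(N_A·a³) = 2 × 92.91 / (6.022 × 10²³ × 3.626 × 10^-23) = 8.509 g/cm³ = 8510 kg/m³.

8510 kg/m³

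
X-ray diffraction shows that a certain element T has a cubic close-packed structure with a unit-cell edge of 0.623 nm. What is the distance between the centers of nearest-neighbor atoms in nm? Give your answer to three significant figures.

In an FCC structure, atoms touch along the face diagonal, so √2·a = 4r; the nearest-neighbor distance equals 2r = 0.7071·a.
d = 0.7071 × 0.623 = 0.441 nm.

0.441 nm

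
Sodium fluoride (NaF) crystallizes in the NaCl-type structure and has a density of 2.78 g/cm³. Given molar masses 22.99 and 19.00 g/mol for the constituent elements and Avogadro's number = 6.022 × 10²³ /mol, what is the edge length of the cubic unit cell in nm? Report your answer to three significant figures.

0.465 nm

M(NaF) = 41.99 g/mol; Z = 4 formula units per cell.
a³ = Z·M/(N_A·ρ) = 4 × 41.99 / (6.022 × 10²³ × 2.78) = 1.003 × 10^-22 cm³, so a = 4.647 × 10^-8 cm = 0.465 nm.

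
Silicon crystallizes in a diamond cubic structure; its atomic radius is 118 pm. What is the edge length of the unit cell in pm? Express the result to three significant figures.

In a diamond cubic lattice, nearest neighbors lie along the body diagonal with √3·a = 8r.
a = 8r/√3 = 8 × 118 / 1.7321 = 545 pm.

545 pm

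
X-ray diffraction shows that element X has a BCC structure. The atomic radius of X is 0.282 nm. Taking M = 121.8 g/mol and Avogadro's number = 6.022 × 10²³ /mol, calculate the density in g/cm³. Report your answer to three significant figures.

In a BCC lattice, atoms touch along the body diagonal, so √3·a = 4r, giving a = 0.6513 nm = 6.513 × 10^-8 cm.
With Z = 2, ρ = Z·M/(N_A·a³) = 2 × 121.8 / (6.022 × 10²³ × 2.762 × 10^-22) = 1.465 g/cm³.

1.46 g/cm³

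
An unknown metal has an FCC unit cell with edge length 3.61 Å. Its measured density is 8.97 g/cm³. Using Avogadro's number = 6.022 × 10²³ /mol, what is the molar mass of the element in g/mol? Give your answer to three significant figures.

63.5 g/mol

An FCC cell has Z = 4 atoms; a = 3.610 × 10^-8 cm.
M = ρ·N_A·a³/Z = 8.97 × 6.022 × 10²³ × 4.705 × 10^-23 / 4 = 63.5 g/mol.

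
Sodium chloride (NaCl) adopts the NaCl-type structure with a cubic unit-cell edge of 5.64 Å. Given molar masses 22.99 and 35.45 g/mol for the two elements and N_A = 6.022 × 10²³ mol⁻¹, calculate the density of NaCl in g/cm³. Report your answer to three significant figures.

The NaCl-type structure contains Z = 4 formula units per cell; M(NaCl) = 22.99 + 35.45 = 58.44 g/mol.
a³ = (5.640 × 10^-8 cm)³ = 1.794 × 10^-22 cm³.
ρ = 4 × 58.44 / (6.022 × 10²³ × 1.794 × 10^-22) = 2.164 g/cm³.

2.16 g/cm³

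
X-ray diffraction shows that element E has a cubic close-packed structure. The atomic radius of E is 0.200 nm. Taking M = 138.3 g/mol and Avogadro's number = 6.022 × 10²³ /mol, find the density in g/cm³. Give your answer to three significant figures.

In an FCC lattice, atoms touch along the face diagonal, so √2·a = 4r, giving a = 0.5657 nm = 5.657 × 10^-8 cm.
With Z = 4, ρ = Z·M/(N_A·a³) = 4 × 138.3 / (6.022 × 10²³ × 1.810 × 10^-22) = 5.075 g/cm³.

5.07 g/cm³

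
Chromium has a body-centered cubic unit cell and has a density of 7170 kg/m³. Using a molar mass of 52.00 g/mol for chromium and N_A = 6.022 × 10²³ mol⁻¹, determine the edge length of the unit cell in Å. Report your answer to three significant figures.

2.89 Å

With Z = 2 atoms per BCC cell, a³ = Z·M/(N_A·ρ) = 2 × 52.00 / (6.022 × 10²³ × 7.170 g/cm³) = 2.409 × 10^-23 cm³.
a = (2.409 × 10^-23)^(1/3) = 2.888 × 10^-8 cm = 2.89 Å.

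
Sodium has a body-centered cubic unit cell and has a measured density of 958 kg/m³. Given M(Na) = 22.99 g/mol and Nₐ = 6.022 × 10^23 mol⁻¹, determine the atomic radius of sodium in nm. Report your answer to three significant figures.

0.186 nm

For a BCC cell (Z = 2), a³ = Z·M/(N_A·ρ) = 2 × 22.99 / (6.022 × 10²³ × 0.9580) = 7.970 × 10^-23 cm³, so a = 4.303 × 10^-8 cm = 0.4303 nm.
Atoms touch along the body diagonal, so √3·a = 4r, so r = 0.4330 × a = 0.186 nm.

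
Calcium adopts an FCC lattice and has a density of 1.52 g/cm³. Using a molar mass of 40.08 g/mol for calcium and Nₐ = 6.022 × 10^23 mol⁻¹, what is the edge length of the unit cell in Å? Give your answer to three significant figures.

5.60 Å

With Z = 4 atoms per FCC cell, a³ = Z·M/(N_A·ρ) = 4 × 40.08 / (6.022 × 10²³ × 1.520 g/cm³) = 1.751 × 10^-22 cm³.
a = (1.751 × 10^-22)^(1/3) = 5.595 × 10^-8 cm = 5.60 Å.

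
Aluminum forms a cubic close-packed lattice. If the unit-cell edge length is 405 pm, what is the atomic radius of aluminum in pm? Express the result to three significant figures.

In an FCC lattice, atoms touch along the face diagonal, so √2·a = 4r.
r = √2·a/4 = 1.4142 × 405 / 4 = 143 pm.

143 pm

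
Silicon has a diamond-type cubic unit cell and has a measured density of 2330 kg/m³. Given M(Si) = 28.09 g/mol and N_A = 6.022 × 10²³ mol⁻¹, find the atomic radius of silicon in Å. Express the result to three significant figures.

For a diamond cubic cell (Z = 8), a³ = Z·M/(N_A·ρ) = 8 × 28.09 / (6.022 × 10²³ × 2.330) = 1.602 × 10^-22 cm³, so a = 5.431 × 10^-8 cm = 5.431 Å.
Nearest neighbors lie along the body diagonal with √3·a = 8r, so r = 0.2165 × a = 1.18 Å.

1.18 Å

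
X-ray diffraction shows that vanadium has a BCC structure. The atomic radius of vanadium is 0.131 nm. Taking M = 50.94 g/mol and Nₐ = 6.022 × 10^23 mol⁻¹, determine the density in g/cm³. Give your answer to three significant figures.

6.11 g/cm³

In a BCC lattice, atoms touch along the body diagonal, so √3·a = 4r, giving a = 0.3025 nm = 3.025 × 10^-8 cm.
With Z = 2, ρ = Z·M/(N_A·a³) = 2 × 50.94 / (6.022 × 10²³ × 2.769 × 10^-23) = 6.110 g/cm³.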